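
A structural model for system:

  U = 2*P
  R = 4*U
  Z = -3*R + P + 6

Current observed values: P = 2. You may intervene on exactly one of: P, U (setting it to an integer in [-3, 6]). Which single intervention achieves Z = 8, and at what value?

set U = 0

Intervening on P: Z = -23*P + 6. Reaching 8 requires P = -2/23, not an integer.
Intervening on U: with other inputs at their observed values, Z = -12*U + 8. Solving for 8 gives U = 0, within [-3, 6].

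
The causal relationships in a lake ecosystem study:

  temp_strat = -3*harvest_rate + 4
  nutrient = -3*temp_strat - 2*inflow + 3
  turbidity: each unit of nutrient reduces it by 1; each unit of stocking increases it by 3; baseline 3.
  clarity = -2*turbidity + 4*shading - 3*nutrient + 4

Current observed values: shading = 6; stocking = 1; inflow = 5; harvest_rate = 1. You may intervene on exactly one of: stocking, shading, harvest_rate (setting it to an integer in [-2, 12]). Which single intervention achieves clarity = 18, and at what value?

Intervening on stocking: clarity = -6*stocking + 32. Reaching 18 requires stocking = 7/3, not an integer.
Intervening on shading: with other inputs at their observed values, clarity = 4*shading + 2. Solving for 18 gives shading = 4, within [-2, 12].
Intervening on harvest_rate: clarity = -9*harvest_rate + 35. Reaching 18 requires harvest_rate = 17/9, not an integer.

set shading = 4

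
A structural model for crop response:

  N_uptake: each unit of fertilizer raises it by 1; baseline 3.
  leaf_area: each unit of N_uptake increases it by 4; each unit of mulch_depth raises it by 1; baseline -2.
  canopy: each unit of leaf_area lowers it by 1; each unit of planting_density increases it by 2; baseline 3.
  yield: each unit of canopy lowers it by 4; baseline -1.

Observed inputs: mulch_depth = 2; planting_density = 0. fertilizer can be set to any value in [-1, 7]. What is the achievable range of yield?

Substituting into the leaf_area equation gives leaf_area = 4*fertilizer + 12.
Substituting into the canopy equation gives canopy = -4*fertilizer - 9.
Substituting into the yield equation gives yield = 16*fertilizer + 35.
Linear in fertilizer, so extremes are at the endpoints: fertilizer = -1 gives yield = 19; fertilizer = 7 gives yield = 147.

19 to 147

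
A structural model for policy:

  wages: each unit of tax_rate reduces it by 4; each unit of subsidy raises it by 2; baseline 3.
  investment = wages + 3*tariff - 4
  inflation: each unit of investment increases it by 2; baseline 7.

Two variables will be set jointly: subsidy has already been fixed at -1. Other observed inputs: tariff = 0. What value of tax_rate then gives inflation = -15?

With subsidy held at -1:
Substituting into the wages equation gives wages = -4*tax_rate + 1.
Substituting into the investment equation gives investment = -4*tax_rate - 3.
This gives inflation = -8*tax_rate + 1.
Solve -8*tax_rate + 1 = -15: tax_rate = (-15 - 1) / -8 = 2.

tax_rate = 2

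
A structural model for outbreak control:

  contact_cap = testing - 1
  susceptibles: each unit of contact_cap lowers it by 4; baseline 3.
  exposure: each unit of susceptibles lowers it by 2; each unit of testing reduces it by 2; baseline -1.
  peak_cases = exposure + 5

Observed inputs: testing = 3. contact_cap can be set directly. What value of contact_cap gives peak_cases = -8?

contact_cap = 0

Intervening on contact_cap fixes its value directly, overriding its dependence on testing.
Substituting into the exposure equation gives exposure = 8*contact_cap - 13.
So peak_cases = 8*contact_cap - 8.
Solve 8*contact_cap - 8 = -8: contact_cap = (-8 + 8) / 8 = 0.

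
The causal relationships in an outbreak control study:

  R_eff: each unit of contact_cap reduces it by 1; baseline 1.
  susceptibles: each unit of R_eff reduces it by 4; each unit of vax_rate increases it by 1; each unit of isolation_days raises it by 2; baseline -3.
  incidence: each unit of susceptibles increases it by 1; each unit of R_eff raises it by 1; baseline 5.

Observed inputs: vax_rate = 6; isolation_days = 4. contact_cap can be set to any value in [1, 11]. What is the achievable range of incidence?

16 to 46

Substituting into the susceptibles equation gives susceptibles = 4*contact_cap + 7.
So incidence = 3*contact_cap + 13.
Linear in contact_cap, so extremes are at the endpoints: contact_cap = 1 gives incidence = 16; contact_cap = 11 gives incidence = 46.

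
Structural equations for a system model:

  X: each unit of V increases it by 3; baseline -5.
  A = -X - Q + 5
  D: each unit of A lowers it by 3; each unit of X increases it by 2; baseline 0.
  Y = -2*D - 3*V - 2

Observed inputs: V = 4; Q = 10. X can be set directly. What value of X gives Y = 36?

X = -8

Intervening on X fixes its value directly, overriding its dependence on V.
Substituting into the A equation gives A = -X - 5.
Substituting into the D equation gives D = 5*X + 15.
Substituting into the Y equation gives Y = -10*X - 44.
Solve -10*X - 44 = 36: X = (36 + 44) / -10 = -8.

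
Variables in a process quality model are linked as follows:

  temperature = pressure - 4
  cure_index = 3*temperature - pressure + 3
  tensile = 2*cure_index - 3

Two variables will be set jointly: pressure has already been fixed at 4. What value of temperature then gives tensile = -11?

temperature = -1

With pressure held at 4:
Intervening on temperature fixes its value directly, overriding its dependence on pressure.
Substituting into the cure_index equation gives cure_index = 3*temperature - 1.
Substituting into the tensile equation gives tensile = 6*temperature - 5.
Solve 6*temperature - 5 = -11: temperature = (-11 + 5) / 6 = -1.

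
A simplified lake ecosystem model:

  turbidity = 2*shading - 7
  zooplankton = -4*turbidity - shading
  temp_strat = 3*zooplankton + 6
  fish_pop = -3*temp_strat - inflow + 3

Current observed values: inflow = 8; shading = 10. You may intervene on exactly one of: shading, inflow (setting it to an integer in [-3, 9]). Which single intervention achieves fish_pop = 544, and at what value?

set inflow = -1

Intervening on shading: fish_pop = 81*shading - 275. Reaching 544 requires shading = 91/9, not an integer.
Intervening on inflow: with other inputs at their observed values, fish_pop = -inflow + 543. Solving for 544 gives inflow = -1, within [-3, 9].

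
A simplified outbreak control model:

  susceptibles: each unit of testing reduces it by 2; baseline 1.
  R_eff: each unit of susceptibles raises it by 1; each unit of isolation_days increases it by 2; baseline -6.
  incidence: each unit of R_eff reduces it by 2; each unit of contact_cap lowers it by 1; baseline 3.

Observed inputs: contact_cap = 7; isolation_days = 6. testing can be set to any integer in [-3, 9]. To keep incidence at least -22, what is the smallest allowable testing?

testing = -1

Substituting into the R_eff equation gives R_eff = -2*testing + 7.
So incidence = 4*testing - 18.
Require 4*testing - 18 ≥ -22, so testing ≥ -1.
The smallest integer in [-3, 9] satisfying this is -1.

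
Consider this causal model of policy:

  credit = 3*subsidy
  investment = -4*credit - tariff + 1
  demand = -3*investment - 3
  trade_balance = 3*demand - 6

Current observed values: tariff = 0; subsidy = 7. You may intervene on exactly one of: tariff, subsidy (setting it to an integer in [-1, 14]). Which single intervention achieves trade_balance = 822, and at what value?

Intervening on tariff: with other inputs at their observed values, trade_balance = 9*tariff + 732. Solving for 822 gives tariff = 10, within [-1, 14].
Intervening on subsidy: trade_balance = 108*subsidy - 24. Reaching 822 requires subsidy = 47/6, not an integer.

set tariff = 10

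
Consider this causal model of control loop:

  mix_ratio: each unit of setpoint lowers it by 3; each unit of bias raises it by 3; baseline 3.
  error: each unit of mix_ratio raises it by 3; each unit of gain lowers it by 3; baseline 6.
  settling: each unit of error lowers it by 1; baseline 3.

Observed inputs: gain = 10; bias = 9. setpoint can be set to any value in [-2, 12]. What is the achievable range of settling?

-81 to 45

Substituting into the mix_ratio equation gives mix_ratio = -3*setpoint + 30.
Substituting into the error equation gives error = -9*setpoint + 66.
Substituting into the settling equation gives settling = 9*setpoint - 63.
Linear in setpoint, so extremes are at the endpoints: setpoint = -2 gives settling = -81; setpoint = 12 gives settling = 45.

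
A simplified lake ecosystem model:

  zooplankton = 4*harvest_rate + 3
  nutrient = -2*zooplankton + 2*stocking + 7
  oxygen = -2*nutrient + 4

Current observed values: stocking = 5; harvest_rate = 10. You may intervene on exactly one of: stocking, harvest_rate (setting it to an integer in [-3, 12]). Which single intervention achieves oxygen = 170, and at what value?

set stocking = -2

Intervening on stocking: with other inputs at their observed values, oxygen = -4*stocking + 162. Solving for 170 gives stocking = -2, within [-3, 12].
Intervening on harvest_rate: oxygen = 16*harvest_rate - 18. Reaching 170 requires harvest_rate = 47/4, not an integer.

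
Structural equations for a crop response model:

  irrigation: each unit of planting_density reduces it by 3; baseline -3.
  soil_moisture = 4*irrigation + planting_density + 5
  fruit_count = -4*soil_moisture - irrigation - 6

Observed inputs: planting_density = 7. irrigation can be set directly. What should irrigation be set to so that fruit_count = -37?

irrigation = -1

Intervening on irrigation fixes its value directly, overriding its dependence on planting_density.
Substituting into the soil_moisture equation gives soil_moisture = 4*irrigation + 12.
Substituting into the fruit_count equation gives fruit_count = -17*irrigation - 54.
Solve -17*irrigation - 54 = -37: irrigation = (-37 + 54) / -17 = -1.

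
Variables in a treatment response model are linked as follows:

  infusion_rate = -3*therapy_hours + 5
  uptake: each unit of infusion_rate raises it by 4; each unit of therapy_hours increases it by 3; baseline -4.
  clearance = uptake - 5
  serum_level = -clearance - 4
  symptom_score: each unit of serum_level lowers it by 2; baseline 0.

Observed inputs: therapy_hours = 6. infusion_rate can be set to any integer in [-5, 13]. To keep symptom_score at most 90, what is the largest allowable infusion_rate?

Intervening on infusion_rate fixes its value directly, overriding its dependence on therapy_hours.
Substituting into the uptake equation gives uptake = 4*infusion_rate + 14.
Substituting into the clearance equation gives clearance = 4*infusion_rate + 9.
So serum_level = -4*infusion_rate - 13.
So symptom_score = 8*infusion_rate + 26.
Require 8*infusion_rate + 26 ≤ 90, so infusion_rate ≤ 8.
The largest integer in [-5, 13] satisfying this is 8.

infusion_rate = 8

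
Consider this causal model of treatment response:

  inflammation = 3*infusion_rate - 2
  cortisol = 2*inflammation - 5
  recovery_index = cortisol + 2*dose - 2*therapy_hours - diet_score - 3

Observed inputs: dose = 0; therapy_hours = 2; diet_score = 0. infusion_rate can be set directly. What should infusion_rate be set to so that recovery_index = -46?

Substituting into the cortisol equation gives cortisol = 6*infusion_rate - 9.
Substituting into the recovery_index equation gives recovery_index = 6*infusion_rate - 16.
Solve 6*infusion_rate - 16 = -46: infusion_rate = (-46 + 16) / 6 = -5.

infusion_rate = -5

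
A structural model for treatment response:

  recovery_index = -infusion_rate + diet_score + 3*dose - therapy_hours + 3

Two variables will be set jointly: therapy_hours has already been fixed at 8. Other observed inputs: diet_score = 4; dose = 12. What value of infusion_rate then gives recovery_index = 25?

With therapy_hours held at 8:
Substituting into the recovery_index equation gives recovery_index = -infusion_rate + 35.
Solve -infusion_rate + 35 = 25: infusion_rate = (25 - 35) / -1 = 10.

infusion_rate = 10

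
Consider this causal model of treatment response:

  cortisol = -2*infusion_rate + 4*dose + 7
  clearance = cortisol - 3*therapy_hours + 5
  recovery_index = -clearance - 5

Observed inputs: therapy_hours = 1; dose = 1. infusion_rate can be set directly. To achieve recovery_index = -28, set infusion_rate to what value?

Substituting into the cortisol equation gives cortisol = -2*infusion_rate + 11.
clearance becomes -2*infusion_rate + 13.
This gives recovery_index = 2*infusion_rate - 18.
Solve 2*infusion_rate - 18 = -28: infusion_rate = (-28 + 18) / 2 = -5.

infusion_rate = -5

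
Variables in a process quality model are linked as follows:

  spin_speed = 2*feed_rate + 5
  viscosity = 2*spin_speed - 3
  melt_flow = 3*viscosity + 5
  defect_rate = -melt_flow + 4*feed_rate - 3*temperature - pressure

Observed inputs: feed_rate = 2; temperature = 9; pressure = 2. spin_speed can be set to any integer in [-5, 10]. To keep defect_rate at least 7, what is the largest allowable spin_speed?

spin_speed = -4

Intervening on spin_speed fixes its value directly, overriding its dependence on feed_rate.
Substituting into the melt_flow equation gives melt_flow = 6*spin_speed - 4.
This gives defect_rate = -6*spin_speed - 17.
Require -6*spin_speed - 17 ≥ 7, so spin_speed ≤ -4.
The largest integer in [-5, 10] satisfying this is -4.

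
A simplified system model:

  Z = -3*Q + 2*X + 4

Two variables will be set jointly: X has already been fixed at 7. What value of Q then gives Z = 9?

With X held at 7:
Substituting into the Z equation gives Z = -3*Q + 18.
Solve -3*Q + 18 = 9: Q = (9 - 18) / -3 = 3.

Q = 3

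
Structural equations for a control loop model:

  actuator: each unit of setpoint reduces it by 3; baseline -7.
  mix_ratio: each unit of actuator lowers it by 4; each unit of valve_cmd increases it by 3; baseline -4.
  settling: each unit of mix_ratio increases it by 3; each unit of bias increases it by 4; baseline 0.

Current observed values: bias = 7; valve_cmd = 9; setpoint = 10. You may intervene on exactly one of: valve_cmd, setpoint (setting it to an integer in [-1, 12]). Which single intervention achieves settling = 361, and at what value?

set setpoint = 5

Intervening on valve_cmd: settling = 9*valve_cmd + 460. Reaching 361 requires valve_cmd = -11, outside [-1, 12].
Intervening on setpoint: with other inputs at their observed values, settling = 36*setpoint + 181. Solving for 361 gives setpoint = 5, within [-1, 12].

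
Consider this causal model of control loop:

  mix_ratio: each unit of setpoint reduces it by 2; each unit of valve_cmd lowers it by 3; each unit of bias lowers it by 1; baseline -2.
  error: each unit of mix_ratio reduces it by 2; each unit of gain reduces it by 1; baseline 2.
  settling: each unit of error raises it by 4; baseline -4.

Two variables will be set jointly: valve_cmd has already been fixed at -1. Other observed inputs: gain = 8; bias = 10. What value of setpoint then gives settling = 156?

setpoint = 7

With valve_cmd held at -1:
Substituting into the mix_ratio equation gives mix_ratio = -2*setpoint - 9.
This gives error = 4*setpoint + 12.
So settling = 16*setpoint + 44.
Solve 16*setpoint + 44 = 156: setpoint = (156 - 44) / 16 = 7.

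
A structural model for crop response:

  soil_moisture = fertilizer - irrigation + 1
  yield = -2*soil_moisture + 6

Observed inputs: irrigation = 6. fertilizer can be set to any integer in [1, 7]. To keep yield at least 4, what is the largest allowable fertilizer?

fertilizer = 6

Substituting into the soil_moisture equation gives soil_moisture = fertilizer - 5.
This gives yield = -2*fertilizer + 16.
Require -2*fertilizer + 16 ≥ 4, so fertilizer ≤ 6.
The largest integer in [1, 7] satisfying this is 6.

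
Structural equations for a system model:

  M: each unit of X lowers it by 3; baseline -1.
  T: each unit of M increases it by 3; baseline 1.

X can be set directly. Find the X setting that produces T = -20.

X = 2

Substituting into the T equation gives T = -9*X - 2.
Solve -9*X - 2 = -20: X = (-20 + 2) / -9 = 2.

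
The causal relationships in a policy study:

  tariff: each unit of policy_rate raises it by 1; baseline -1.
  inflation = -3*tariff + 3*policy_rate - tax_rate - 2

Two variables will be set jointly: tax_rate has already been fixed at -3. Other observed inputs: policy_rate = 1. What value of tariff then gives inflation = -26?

With tax_rate held at -3:
Intervening on tariff fixes its value directly, overriding its dependence on policy_rate.
Substituting into the inflation equation gives inflation = -3*tariff + 4.
Solve -3*tariff + 4 = -26: tariff = (-26 - 4) / -3 = 10.

tariff = 10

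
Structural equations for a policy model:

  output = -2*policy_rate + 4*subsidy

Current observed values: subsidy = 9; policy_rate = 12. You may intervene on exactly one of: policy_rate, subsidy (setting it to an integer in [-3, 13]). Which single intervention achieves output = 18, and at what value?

set policy_rate = 9

Intervening on policy_rate: with other inputs at their observed values, output = -2*policy_rate + 36. Solving for 18 gives policy_rate = 9, within [-3, 13].
Intervening on subsidy: output = 4*subsidy - 24. Reaching 18 requires subsidy = 21/2, not an integer.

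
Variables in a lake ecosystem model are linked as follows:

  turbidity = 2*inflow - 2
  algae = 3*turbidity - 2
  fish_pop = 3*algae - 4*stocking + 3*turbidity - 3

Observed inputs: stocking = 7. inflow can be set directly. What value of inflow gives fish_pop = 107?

Substituting into the algae equation gives algae = 6*inflow - 8.
This gives fish_pop = 24*inflow - 61.
Solve 24*inflow - 61 = 107: inflow = (107 + 61) / 24 = 7.

inflow = 7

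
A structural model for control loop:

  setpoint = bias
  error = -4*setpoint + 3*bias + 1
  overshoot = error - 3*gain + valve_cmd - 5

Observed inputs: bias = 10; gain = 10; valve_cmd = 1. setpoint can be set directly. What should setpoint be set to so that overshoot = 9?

Intervening on setpoint fixes its value directly, overriding its dependence on bias.
Substituting into the error equation gives error = -4*setpoint + 31.
So overshoot = -4*setpoint - 3.
Solve -4*setpoint - 3 = 9: setpoint = (9 + 3) / -4 = -3.

setpoint = -3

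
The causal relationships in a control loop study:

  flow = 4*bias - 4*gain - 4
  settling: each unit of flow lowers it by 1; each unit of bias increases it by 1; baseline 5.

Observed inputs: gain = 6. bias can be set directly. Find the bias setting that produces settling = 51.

bias = -6

Substituting into the flow equation gives flow = 4*bias - 28.
Substituting into the settling equation gives settling = -3*bias + 33.
Solve -3*bias + 33 = 51: bias = (51 - 33) / -3 = -6.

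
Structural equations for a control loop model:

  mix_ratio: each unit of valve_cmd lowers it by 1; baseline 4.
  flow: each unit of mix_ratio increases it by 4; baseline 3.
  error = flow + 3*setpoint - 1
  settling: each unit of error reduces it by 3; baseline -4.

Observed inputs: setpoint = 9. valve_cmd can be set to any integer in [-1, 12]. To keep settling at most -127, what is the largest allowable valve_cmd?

valve_cmd = 1

Substituting into the flow equation gives flow = -4*valve_cmd + 19.
This gives error = -4*valve_cmd + 45.
So settling = 12*valve_cmd - 139.
Require 12*valve_cmd - 139 ≤ -127, so valve_cmd ≤ 1.
The largest integer in [-1, 12] satisfying this is 1.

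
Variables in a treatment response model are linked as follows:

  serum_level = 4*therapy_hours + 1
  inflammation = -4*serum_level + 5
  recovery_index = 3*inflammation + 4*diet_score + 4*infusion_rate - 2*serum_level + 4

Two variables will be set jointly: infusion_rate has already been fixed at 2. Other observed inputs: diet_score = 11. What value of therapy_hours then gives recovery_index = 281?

With infusion_rate held at 2:
Substituting into the inflammation equation gives inflammation = -16*therapy_hours + 1.
recovery_index becomes -56*therapy_hours + 57.
Solve -56*therapy_hours + 57 = 281: therapy_hours = (281 - 57) / -56 = -4.

therapy_hours = -4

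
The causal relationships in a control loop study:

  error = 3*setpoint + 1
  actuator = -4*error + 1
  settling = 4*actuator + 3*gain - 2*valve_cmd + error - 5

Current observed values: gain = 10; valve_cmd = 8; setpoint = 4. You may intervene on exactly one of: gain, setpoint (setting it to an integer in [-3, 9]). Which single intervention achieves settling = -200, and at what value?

set gain = 4

Intervening on gain: with other inputs at their observed values, settling = 3*gain - 212. Solving for -200 gives gain = 4, within [-3, 9].
Intervening on setpoint: settling = -45*setpoint - 2. Reaching -200 requires setpoint = 22/5, not an integer.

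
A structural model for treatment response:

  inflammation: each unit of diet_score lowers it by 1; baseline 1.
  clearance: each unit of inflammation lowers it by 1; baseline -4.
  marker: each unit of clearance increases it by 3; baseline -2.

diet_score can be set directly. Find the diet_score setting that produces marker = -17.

Substituting into the clearance equation gives clearance = diet_score - 5.
Substituting into the marker equation gives marker = 3*diet_score - 17.
Solve 3*diet_score - 17 = -17: diet_score = (-17 + 17) / 3 = 0.

diet_score = 0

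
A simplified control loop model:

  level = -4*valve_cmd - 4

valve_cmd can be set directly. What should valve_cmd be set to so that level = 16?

valve_cmd = -5

Solve -4*valve_cmd - 4 = 16: valve_cmd = (16 + 4) / -4 = -5.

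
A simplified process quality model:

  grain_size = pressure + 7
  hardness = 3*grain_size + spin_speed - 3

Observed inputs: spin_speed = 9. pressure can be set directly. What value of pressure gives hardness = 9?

pressure = -6

Substituting into the hardness equation gives hardness = 3*pressure + 27.
Solve 3*pressure + 27 = 9: pressure = (9 - 27) / 3 = -6.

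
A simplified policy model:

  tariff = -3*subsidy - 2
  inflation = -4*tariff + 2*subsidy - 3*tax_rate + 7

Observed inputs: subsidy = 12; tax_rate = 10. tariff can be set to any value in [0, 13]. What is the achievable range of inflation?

-51 to 1

Intervening on tariff fixes its value directly, overriding its dependence on subsidy.
Substituting into the inflation equation gives inflation = -4*tariff + 1.
Linear in tariff, so extremes are at the endpoints: tariff = 0 gives inflation = 1; tariff = 13 gives inflation = -51.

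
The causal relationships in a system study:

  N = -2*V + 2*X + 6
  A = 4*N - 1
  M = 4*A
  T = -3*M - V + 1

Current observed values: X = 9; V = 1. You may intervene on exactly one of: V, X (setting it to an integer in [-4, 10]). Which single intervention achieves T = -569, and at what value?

set V = 6

Intervening on V: with other inputs at their observed values, T = 95*V - 1139. Solving for -569 gives V = 6, within [-4, 10].
Intervening on X: T = -96*X - 180. Reaching -569 requires X = 389/96, not an integer.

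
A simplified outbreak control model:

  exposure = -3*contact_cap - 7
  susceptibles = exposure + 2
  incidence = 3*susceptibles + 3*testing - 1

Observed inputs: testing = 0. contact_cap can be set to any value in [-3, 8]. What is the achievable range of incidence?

-88 to 11

Substituting into the susceptibles equation gives susceptibles = -3*contact_cap - 5.
Substituting into the incidence equation gives incidence = -9*contact_cap - 16.
Linear in contact_cap, so extremes are at the endpoints: contact_cap = -3 gives incidence = 11; contact_cap = 8 gives incidence = -88.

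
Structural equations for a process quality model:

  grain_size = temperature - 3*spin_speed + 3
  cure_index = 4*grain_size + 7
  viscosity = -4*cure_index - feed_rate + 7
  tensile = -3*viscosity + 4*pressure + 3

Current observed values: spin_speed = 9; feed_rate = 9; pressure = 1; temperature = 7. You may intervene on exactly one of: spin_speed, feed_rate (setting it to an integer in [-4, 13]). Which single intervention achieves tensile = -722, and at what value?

set feed_rate = 8

Intervening on spin_speed: tensile = -144*spin_speed + 577. Reaching -722 requires spin_speed = 433/48, not an integer.
Intervening on feed_rate: with other inputs at their observed values, tensile = 3*feed_rate - 746. Solving for -722 gives feed_rate = 8, within [-4, 13].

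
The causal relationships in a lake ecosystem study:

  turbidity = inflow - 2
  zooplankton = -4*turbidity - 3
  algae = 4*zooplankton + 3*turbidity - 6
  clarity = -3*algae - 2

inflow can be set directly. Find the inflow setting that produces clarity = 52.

inflow = 2

Substituting into the zooplankton equation gives zooplankton = -4*inflow + 5.
This gives algae = -13*inflow + 8.
So clarity = 39*inflow - 26.
Solve 39*inflow - 26 = 52: inflow = (52 + 26) / 39 = 2.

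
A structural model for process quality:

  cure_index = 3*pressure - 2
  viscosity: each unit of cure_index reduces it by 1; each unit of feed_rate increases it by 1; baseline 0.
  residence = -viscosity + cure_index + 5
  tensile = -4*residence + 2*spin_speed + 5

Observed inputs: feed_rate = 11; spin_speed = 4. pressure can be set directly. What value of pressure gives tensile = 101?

Substituting into the viscosity equation gives viscosity = -3*pressure + 13.
Substituting into the residence equation gives residence = 6*pressure - 10.
This gives tensile = -24*pressure + 53.
Solve -24*pressure + 53 = 101: pressure = (101 - 53) / -24 = -2.

pressure = -2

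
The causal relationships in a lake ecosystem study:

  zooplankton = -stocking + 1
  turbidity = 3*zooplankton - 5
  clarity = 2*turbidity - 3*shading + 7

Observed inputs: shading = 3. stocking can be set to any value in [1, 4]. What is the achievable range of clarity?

Substituting into the turbidity equation gives turbidity = -3*stocking - 2.
Substituting into the clarity equation gives clarity = -6*stocking - 6.
Linear in stocking, so extremes are at the endpoints: stocking = 1 gives clarity = -12; stocking = 4 gives clarity = -30.

-30 to -12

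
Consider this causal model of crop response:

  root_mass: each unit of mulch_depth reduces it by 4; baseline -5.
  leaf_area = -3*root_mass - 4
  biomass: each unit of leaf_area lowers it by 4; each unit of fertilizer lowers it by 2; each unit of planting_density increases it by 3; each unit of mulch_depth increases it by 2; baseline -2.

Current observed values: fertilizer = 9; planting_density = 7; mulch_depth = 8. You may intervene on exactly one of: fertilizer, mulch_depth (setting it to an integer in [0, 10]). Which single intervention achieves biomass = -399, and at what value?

set fertilizer = 3

Intervening on fertilizer: with other inputs at their observed values, biomass = -2*fertilizer - 393. Solving for -399 gives fertilizer = 3, within [0, 10].
Intervening on mulch_depth: biomass = -46*mulch_depth - 43. Reaching -399 requires mulch_depth = 178/23, not an integer.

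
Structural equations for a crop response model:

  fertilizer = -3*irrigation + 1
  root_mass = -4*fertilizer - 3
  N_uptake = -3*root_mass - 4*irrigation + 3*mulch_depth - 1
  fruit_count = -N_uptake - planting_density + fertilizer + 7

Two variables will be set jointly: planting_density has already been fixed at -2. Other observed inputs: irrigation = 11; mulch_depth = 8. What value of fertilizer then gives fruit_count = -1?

fertilizer = 2

With planting_density held at -2:
Intervening on fertilizer fixes its value directly, overriding its dependence on irrigation.
Substituting into the N_uptake equation gives N_uptake = 12*fertilizer - 12.
Substituting into the fruit_count equation gives fruit_count = -11*fertilizer + 21.
Solve -11*fertilizer + 21 = -1: fertilizer = (-1 - 21) / -11 = 2.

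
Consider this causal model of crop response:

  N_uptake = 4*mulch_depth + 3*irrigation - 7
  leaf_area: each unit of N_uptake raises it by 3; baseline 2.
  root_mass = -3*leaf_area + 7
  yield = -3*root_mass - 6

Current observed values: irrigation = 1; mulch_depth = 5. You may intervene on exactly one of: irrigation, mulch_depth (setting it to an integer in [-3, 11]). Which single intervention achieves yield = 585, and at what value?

Intervening on irrigation: with other inputs at their observed values, yield = 81*irrigation + 342. Solving for 585 gives irrigation = 3, within [-3, 11].
Intervening on mulch_depth: yield = 108*mulch_depth - 117. Reaching 585 requires mulch_depth = 13/2, not an integer.

set irrigation = 3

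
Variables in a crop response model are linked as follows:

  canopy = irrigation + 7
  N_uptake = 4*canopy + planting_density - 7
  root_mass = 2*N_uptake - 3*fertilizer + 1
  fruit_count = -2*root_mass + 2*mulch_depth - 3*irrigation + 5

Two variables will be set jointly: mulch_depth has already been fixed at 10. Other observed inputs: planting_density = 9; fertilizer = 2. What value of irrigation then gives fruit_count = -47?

With mulch_depth held at 10:
Substituting into the N_uptake equation gives N_uptake = 4*irrigation + 30.
Substituting into the root_mass equation gives root_mass = 8*irrigation + 55.
Substituting into the fruit_count equation gives fruit_count = -19*irrigation - 85.
Solve -19*irrigation - 85 = -47: irrigation = (-47 + 85) / -19 = -2.

irrigation = -2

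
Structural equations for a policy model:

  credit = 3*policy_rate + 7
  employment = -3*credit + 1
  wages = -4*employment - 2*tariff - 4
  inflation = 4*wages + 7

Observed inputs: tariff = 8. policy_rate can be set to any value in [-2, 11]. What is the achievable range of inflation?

Substituting into the employment equation gives employment = -9*policy_rate - 20.
Substituting into the wages equation gives wages = 36*policy_rate + 60.
So inflation = 144*policy_rate + 247.
Linear in policy_rate, so extremes are at the endpoints: policy_rate = -2 gives inflation = -41; policy_rate = 11 gives inflation = 1831.

-41 to 1831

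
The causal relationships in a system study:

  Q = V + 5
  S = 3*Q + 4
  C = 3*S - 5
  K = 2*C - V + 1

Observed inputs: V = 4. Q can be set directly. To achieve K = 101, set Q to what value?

Intervening on Q fixes its value directly, overriding its dependence on V.
Substituting into the C equation gives C = 9*Q + 7.
Substituting into the K equation gives K = 18*Q + 11.
Solve 18*Q + 11 = 101: Q = (101 - 11) / 18 = 5.

Q = 5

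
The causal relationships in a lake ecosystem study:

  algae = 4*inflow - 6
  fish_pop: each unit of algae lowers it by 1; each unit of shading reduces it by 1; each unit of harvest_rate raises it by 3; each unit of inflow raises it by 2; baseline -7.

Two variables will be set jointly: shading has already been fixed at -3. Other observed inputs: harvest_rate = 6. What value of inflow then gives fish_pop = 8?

inflow = 6

With shading held at -3:
Substituting into the fish_pop equation gives fish_pop = -2*inflow + 20.
Solve -2*inflow + 20 = 8: inflow = (8 - 20) / -2 = 6.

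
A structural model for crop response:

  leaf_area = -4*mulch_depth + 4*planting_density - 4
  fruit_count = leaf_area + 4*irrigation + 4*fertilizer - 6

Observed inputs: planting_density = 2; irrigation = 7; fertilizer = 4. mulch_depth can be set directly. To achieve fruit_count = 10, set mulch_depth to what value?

mulch_depth = 8

Substituting into the leaf_area equation gives leaf_area = -4*mulch_depth + 4.
This gives fruit_count = -4*mulch_depth + 42.
Solve -4*mulch_depth + 42 = 10: mulch_depth = (10 - 42) / -4 = 8.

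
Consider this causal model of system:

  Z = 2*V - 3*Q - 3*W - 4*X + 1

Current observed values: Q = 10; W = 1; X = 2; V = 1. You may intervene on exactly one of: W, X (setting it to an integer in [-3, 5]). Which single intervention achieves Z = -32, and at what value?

Intervening on W: with other inputs at their observed values, Z = -3*W - 35. Solving for -32 gives W = -1, within [-3, 5].
Intervening on X: Z = -4*X - 30. Reaching -32 requires X = 1/2, not an integer.

set W = -1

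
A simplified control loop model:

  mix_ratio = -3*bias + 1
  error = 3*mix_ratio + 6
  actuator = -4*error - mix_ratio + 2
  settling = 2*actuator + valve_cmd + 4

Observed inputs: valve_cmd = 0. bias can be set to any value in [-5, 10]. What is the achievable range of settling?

-456 to 714

Substituting into the error equation gives error = -9*bias + 9.
So actuator = 39*bias - 35.
Substituting into the settling equation gives settling = 78*bias - 66.
Linear in bias, so extremes are at the endpoints: bias = -5 gives settling = -456; bias = 10 gives settling = 714.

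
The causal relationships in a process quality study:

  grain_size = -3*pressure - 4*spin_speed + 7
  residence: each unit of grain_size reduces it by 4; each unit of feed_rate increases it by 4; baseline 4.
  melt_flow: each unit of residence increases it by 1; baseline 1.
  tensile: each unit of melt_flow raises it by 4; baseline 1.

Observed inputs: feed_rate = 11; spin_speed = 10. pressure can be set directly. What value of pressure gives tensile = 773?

Substituting into the grain_size equation gives grain_size = -3*pressure - 33.
Substituting into the residence equation gives residence = 12*pressure + 180.
Substituting into the melt_flow equation gives melt_flow = 12*pressure + 181.
So tensile = 48*pressure + 725.
Solve 48*pressure + 725 = 773: pressure = (773 - 725) / 48 = 1.

pressure = 1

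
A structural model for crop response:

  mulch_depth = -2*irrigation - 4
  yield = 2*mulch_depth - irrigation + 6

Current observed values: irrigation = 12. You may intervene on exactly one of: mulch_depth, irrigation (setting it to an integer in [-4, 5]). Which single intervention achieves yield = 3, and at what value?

Intervening on mulch_depth: yield = 2*mulch_depth - 6. Reaching 3 requires mulch_depth = 9/2, not an integer.
Intervening on irrigation: with other inputs at their observed values, yield = -5*irrigation - 2. Solving for 3 gives irrigation = -1, within [-4, 5].

set irrigation = -1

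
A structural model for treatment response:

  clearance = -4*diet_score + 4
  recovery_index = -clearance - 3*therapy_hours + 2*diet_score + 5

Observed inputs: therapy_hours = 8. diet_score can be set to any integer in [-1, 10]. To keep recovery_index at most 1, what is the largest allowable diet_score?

diet_score = 4

Substituting into the recovery_index equation gives recovery_index = 6*diet_score - 23.
Require 6*diet_score - 23 ≤ 1, so diet_score ≤ 4.
The largest integer in [-1, 10] satisfying this is 4.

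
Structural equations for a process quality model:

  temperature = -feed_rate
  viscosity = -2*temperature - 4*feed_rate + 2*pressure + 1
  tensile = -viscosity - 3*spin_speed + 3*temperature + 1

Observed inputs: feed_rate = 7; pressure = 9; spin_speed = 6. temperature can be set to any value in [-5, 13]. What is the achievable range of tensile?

-33 to 57

Intervening on temperature fixes its value directly, overriding its dependence on feed_rate.
Substituting into the viscosity equation gives viscosity = -2*temperature - 9.
Substituting into the tensile equation gives tensile = 5*temperature - 8.
Linear in temperature, so extremes are at the endpoints: temperature = -5 gives tensile = -33; temperature = 13 gives tensile = 57.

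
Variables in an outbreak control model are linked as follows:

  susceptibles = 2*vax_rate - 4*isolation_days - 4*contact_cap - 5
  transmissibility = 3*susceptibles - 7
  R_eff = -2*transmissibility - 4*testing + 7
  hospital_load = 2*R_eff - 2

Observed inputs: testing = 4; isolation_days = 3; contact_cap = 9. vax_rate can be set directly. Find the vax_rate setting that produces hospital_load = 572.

vax_rate = 3

Substituting into the susceptibles equation gives susceptibles = 2*vax_rate - 53.
transmissibility becomes 6*vax_rate - 166.
Substituting into the R_eff equation gives R_eff = -12*vax_rate + 323.
Substituting into the hospital_load equation gives hospital_load = -24*vax_rate + 644.
Solve -24*vax_rate + 644 = 572: vax_rate = (572 - 644) / -24 = 3.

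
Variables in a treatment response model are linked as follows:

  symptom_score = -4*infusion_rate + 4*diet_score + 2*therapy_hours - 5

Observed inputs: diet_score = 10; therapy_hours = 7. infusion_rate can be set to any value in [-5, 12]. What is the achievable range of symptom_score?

Substituting into the symptom_score equation gives symptom_score = -4*infusion_rate + 49.
Linear in infusion_rate, so extremes are at the endpoints: infusion_rate = -5 gives symptom_score = 69; infusion_rate = 12 gives symptom_score = 1.

1 to 69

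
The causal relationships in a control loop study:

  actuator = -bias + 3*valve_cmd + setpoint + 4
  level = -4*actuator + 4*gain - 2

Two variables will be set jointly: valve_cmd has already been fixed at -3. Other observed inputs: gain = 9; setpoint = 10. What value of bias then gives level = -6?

With valve_cmd held at -3:
Substituting into the actuator equation gives actuator = -bias + 5.
This gives level = 4*bias + 14.
Solve 4*bias + 14 = -6: bias = (-6 - 14) / 4 = -5.

bias = -5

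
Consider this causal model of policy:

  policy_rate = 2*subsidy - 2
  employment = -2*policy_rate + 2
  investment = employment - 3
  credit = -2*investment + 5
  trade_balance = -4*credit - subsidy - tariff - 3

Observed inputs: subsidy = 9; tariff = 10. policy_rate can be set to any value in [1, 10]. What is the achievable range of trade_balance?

Intervening on policy_rate fixes its value directly, overriding its dependence on subsidy.
Substituting into the investment equation gives investment = -2*policy_rate - 1.
Substituting into the credit equation gives credit = 4*policy_rate + 7.
Substituting into the trade_balance equation gives trade_balance = -16*policy_rate - 50.
Linear in policy_rate, so extremes are at the endpoints: policy_rate = 1 gives trade_balance = -66; policy_rate = 10 gives trade_balance = -210.

-210 to -66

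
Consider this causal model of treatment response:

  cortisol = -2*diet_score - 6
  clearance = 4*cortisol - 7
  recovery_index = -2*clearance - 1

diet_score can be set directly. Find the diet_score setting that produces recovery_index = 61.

diet_score = 0

Substituting into the clearance equation gives clearance = -8*diet_score - 31.
Substituting into the recovery_index equation gives recovery_index = 16*diet_score + 61.
Solve 16*diet_score + 61 = 61: diet_score = (61 - 61) / 16 = 0.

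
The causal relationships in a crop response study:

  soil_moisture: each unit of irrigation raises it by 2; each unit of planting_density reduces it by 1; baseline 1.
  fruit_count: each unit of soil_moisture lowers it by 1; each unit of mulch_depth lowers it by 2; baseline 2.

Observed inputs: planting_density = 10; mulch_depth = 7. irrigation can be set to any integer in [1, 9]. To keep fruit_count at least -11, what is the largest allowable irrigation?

irrigation = 4

Substituting into the soil_moisture equation gives soil_moisture = 2*irrigation - 9.
So fruit_count = -2*irrigation - 3.
Require -2*irrigation - 3 ≥ -11, so irrigation ≤ 4.
The largest integer in [1, 9] satisfying this is 4.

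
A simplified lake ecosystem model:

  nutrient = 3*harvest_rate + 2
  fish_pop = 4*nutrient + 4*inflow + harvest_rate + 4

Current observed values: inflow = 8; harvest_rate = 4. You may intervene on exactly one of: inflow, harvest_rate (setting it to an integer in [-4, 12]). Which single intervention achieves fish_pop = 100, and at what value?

set inflow = 9

Intervening on inflow: with other inputs at their observed values, fish_pop = 4*inflow + 64. Solving for 100 gives inflow = 9, within [-4, 12].
Intervening on harvest_rate: fish_pop = 13*harvest_rate + 44. Reaching 100 requires harvest_rate = 56/13, not an integer.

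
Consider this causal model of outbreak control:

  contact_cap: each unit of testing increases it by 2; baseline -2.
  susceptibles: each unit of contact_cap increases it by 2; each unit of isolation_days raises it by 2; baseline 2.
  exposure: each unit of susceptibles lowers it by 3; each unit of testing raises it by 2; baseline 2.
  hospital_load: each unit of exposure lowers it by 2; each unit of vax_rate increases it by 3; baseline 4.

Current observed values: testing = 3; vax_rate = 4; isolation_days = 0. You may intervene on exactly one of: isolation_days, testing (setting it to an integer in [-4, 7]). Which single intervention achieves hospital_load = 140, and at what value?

Intervening on isolation_days: hospital_load = 12*isolation_days + 60. Reaching 140 requires isolation_days = 20/3, not an integer.
Intervening on testing: with other inputs at their observed values, hospital_load = 20*testing. Solving for 140 gives testing = 7, within [-4, 7].

set testing = 7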